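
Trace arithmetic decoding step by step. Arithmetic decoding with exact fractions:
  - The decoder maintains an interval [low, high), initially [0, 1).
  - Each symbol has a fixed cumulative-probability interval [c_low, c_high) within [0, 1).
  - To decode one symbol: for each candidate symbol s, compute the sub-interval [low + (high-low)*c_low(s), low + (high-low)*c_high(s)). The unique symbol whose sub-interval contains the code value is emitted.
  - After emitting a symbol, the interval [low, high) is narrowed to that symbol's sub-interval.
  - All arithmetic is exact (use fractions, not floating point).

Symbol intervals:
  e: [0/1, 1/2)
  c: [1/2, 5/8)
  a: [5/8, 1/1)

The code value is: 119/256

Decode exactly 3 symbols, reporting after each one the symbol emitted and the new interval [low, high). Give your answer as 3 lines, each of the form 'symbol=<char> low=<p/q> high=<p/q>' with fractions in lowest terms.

Answer: symbol=e low=0/1 high=1/2
symbol=a low=5/16 high=1/2
symbol=a low=55/128 high=1/2

Derivation:
Step 1: interval [0/1, 1/1), width = 1/1 - 0/1 = 1/1
  'e': [0/1 + 1/1*0/1, 0/1 + 1/1*1/2) = [0/1, 1/2) <- contains code 119/256
  'c': [0/1 + 1/1*1/2, 0/1 + 1/1*5/8) = [1/2, 5/8)
  'a': [0/1 + 1/1*5/8, 0/1 + 1/1*1/1) = [5/8, 1/1)
  emit 'e', narrow to [0/1, 1/2)
Step 2: interval [0/1, 1/2), width = 1/2 - 0/1 = 1/2
  'e': [0/1 + 1/2*0/1, 0/1 + 1/2*1/2) = [0/1, 1/4)
  'c': [0/1 + 1/2*1/2, 0/1 + 1/2*5/8) = [1/4, 5/16)
  'a': [0/1 + 1/2*5/8, 0/1 + 1/2*1/1) = [5/16, 1/2) <- contains code 119/256
  emit 'a', narrow to [5/16, 1/2)
Step 3: interval [5/16, 1/2), width = 1/2 - 5/16 = 3/16
  'e': [5/16 + 3/16*0/1, 5/16 + 3/16*1/2) = [5/16, 13/32)
  'c': [5/16 + 3/16*1/2, 5/16 + 3/16*5/8) = [13/32, 55/128)
  'a': [5/16 + 3/16*5/8, 5/16 + 3/16*1/1) = [55/128, 1/2) <- contains code 119/256
  emit 'a', narrow to [55/128, 1/2)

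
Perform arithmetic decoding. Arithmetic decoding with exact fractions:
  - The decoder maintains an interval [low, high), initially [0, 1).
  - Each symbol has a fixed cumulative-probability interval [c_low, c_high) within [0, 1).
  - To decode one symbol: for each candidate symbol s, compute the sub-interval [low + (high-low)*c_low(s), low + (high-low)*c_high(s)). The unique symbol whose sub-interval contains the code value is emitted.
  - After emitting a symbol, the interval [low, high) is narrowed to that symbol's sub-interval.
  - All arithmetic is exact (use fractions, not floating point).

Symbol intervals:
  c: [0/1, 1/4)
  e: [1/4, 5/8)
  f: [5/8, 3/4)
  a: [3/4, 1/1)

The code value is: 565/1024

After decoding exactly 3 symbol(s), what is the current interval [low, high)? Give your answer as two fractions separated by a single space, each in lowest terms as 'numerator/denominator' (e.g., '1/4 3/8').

Step 1: interval [0/1, 1/1), width = 1/1 - 0/1 = 1/1
  'c': [0/1 + 1/1*0/1, 0/1 + 1/1*1/4) = [0/1, 1/4)
  'e': [0/1 + 1/1*1/4, 0/1 + 1/1*5/8) = [1/4, 5/8) <- contains code 565/1024
  'f': [0/1 + 1/1*5/8, 0/1 + 1/1*3/4) = [5/8, 3/4)
  'a': [0/1 + 1/1*3/4, 0/1 + 1/1*1/1) = [3/4, 1/1)
  emit 'e', narrow to [1/4, 5/8)
Step 2: interval [1/4, 5/8), width = 5/8 - 1/4 = 3/8
  'c': [1/4 + 3/8*0/1, 1/4 + 3/8*1/4) = [1/4, 11/32)
  'e': [1/4 + 3/8*1/4, 1/4 + 3/8*5/8) = [11/32, 31/64)
  'f': [1/4 + 3/8*5/8, 1/4 + 3/8*3/4) = [31/64, 17/32)
  'a': [1/4 + 3/8*3/4, 1/4 + 3/8*1/1) = [17/32, 5/8) <- contains code 565/1024
  emit 'a', narrow to [17/32, 5/8)
Step 3: interval [17/32, 5/8), width = 5/8 - 17/32 = 3/32
  'c': [17/32 + 3/32*0/1, 17/32 + 3/32*1/4) = [17/32, 71/128) <- contains code 565/1024
  'e': [17/32 + 3/32*1/4, 17/32 + 3/32*5/8) = [71/128, 151/256)
  'f': [17/32 + 3/32*5/8, 17/32 + 3/32*3/4) = [151/256, 77/128)
  'a': [17/32 + 3/32*3/4, 17/32 + 3/32*1/1) = [77/128, 5/8)
  emit 'c', narrow to [17/32, 71/128)

Answer: 17/32 71/128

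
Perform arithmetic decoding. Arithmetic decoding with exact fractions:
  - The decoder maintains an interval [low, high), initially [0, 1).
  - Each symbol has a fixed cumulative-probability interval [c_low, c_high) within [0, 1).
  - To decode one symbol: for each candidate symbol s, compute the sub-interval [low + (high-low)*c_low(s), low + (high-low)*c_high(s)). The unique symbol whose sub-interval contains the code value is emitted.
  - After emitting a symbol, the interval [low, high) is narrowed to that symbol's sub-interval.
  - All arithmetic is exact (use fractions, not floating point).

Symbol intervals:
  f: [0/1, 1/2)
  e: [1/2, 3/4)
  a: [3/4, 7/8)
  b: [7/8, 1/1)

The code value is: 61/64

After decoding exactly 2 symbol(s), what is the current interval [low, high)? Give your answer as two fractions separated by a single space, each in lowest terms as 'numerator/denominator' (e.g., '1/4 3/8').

Step 1: interval [0/1, 1/1), width = 1/1 - 0/1 = 1/1
  'f': [0/1 + 1/1*0/1, 0/1 + 1/1*1/2) = [0/1, 1/2)
  'e': [0/1 + 1/1*1/2, 0/1 + 1/1*3/4) = [1/2, 3/4)
  'a': [0/1 + 1/1*3/4, 0/1 + 1/1*7/8) = [3/4, 7/8)
  'b': [0/1 + 1/1*7/8, 0/1 + 1/1*1/1) = [7/8, 1/1) <- contains code 61/64
  emit 'b', narrow to [7/8, 1/1)
Step 2: interval [7/8, 1/1), width = 1/1 - 7/8 = 1/8
  'f': [7/8 + 1/8*0/1, 7/8 + 1/8*1/2) = [7/8, 15/16)
  'e': [7/8 + 1/8*1/2, 7/8 + 1/8*3/4) = [15/16, 31/32) <- contains code 61/64
  'a': [7/8 + 1/8*3/4, 7/8 + 1/8*7/8) = [31/32, 63/64)
  'b': [7/8 + 1/8*7/8, 7/8 + 1/8*1/1) = [63/64, 1/1)
  emit 'e', narrow to [15/16, 31/32)

Answer: 15/16 31/32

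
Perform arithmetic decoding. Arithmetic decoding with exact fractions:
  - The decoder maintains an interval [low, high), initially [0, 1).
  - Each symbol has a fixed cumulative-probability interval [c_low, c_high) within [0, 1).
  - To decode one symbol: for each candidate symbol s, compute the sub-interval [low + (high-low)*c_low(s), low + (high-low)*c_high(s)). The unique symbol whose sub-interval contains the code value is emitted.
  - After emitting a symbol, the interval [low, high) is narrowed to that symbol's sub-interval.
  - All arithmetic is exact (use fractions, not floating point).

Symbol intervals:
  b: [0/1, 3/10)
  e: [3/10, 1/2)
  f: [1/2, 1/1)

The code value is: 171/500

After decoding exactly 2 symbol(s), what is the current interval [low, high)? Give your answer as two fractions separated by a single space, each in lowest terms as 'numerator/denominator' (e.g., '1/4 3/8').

Answer: 3/10 9/25

Derivation:
Step 1: interval [0/1, 1/1), width = 1/1 - 0/1 = 1/1
  'b': [0/1 + 1/1*0/1, 0/1 + 1/1*3/10) = [0/1, 3/10)
  'e': [0/1 + 1/1*3/10, 0/1 + 1/1*1/2) = [3/10, 1/2) <- contains code 171/500
  'f': [0/1 + 1/1*1/2, 0/1 + 1/1*1/1) = [1/2, 1/1)
  emit 'e', narrow to [3/10, 1/2)
Step 2: interval [3/10, 1/2), width = 1/2 - 3/10 = 1/5
  'b': [3/10 + 1/5*0/1, 3/10 + 1/5*3/10) = [3/10, 9/25) <- contains code 171/500
  'e': [3/10 + 1/5*3/10, 3/10 + 1/5*1/2) = [9/25, 2/5)
  'f': [3/10 + 1/5*1/2, 3/10 + 1/5*1/1) = [2/5, 1/2)
  emit 'b', narrow to [3/10, 9/25)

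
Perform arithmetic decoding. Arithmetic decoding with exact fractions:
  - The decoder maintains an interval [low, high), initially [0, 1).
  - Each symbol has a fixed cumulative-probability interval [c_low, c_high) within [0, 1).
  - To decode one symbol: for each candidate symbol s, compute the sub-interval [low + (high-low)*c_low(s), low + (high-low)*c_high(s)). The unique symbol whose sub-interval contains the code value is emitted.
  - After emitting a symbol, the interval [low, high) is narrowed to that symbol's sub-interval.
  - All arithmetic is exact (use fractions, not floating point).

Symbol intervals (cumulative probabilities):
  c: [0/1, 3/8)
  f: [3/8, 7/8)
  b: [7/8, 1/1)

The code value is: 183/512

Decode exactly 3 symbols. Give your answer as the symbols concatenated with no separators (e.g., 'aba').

Step 1: interval [0/1, 1/1), width = 1/1 - 0/1 = 1/1
  'c': [0/1 + 1/1*0/1, 0/1 + 1/1*3/8) = [0/1, 3/8) <- contains code 183/512
  'f': [0/1 + 1/1*3/8, 0/1 + 1/1*7/8) = [3/8, 7/8)
  'b': [0/1 + 1/1*7/8, 0/1 + 1/1*1/1) = [7/8, 1/1)
  emit 'c', narrow to [0/1, 3/8)
Step 2: interval [0/1, 3/8), width = 3/8 - 0/1 = 3/8
  'c': [0/1 + 3/8*0/1, 0/1 + 3/8*3/8) = [0/1, 9/64)
  'f': [0/1 + 3/8*3/8, 0/1 + 3/8*7/8) = [9/64, 21/64)
  'b': [0/1 + 3/8*7/8, 0/1 + 3/8*1/1) = [21/64, 3/8) <- contains code 183/512
  emit 'b', narrow to [21/64, 3/8)
Step 3: interval [21/64, 3/8), width = 3/8 - 21/64 = 3/64
  'c': [21/64 + 3/64*0/1, 21/64 + 3/64*3/8) = [21/64, 177/512)
  'f': [21/64 + 3/64*3/8, 21/64 + 3/64*7/8) = [177/512, 189/512) <- contains code 183/512
  'b': [21/64 + 3/64*7/8, 21/64 + 3/64*1/1) = [189/512, 3/8)
  emit 'f', narrow to [177/512, 189/512)

Answer: cbf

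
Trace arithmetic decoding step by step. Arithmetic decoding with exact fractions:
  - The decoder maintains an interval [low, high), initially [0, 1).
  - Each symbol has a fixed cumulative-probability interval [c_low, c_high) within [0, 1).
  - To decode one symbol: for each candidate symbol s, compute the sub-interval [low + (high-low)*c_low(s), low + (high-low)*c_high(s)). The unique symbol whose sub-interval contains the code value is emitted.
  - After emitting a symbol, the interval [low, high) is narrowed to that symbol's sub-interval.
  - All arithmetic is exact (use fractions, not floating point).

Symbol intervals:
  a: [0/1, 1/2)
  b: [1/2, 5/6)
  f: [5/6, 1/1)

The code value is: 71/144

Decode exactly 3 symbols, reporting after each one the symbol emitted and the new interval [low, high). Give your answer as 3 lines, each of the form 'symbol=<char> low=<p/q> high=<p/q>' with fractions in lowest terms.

Step 1: interval [0/1, 1/1), width = 1/1 - 0/1 = 1/1
  'a': [0/1 + 1/1*0/1, 0/1 + 1/1*1/2) = [0/1, 1/2) <- contains code 71/144
  'b': [0/1 + 1/1*1/2, 0/1 + 1/1*5/6) = [1/2, 5/6)
  'f': [0/1 + 1/1*5/6, 0/1 + 1/1*1/1) = [5/6, 1/1)
  emit 'a', narrow to [0/1, 1/2)
Step 2: interval [0/1, 1/2), width = 1/2 - 0/1 = 1/2
  'a': [0/1 + 1/2*0/1, 0/1 + 1/2*1/2) = [0/1, 1/4)
  'b': [0/1 + 1/2*1/2, 0/1 + 1/2*5/6) = [1/4, 5/12)
  'f': [0/1 + 1/2*5/6, 0/1 + 1/2*1/1) = [5/12, 1/2) <- contains code 71/144
  emit 'f', narrow to [5/12, 1/2)
Step 3: interval [5/12, 1/2), width = 1/2 - 5/12 = 1/12
  'a': [5/12 + 1/12*0/1, 5/12 + 1/12*1/2) = [5/12, 11/24)
  'b': [5/12 + 1/12*1/2, 5/12 + 1/12*5/6) = [11/24, 35/72)
  'f': [5/12 + 1/12*5/6, 5/12 + 1/12*1/1) = [35/72, 1/2) <- contains code 71/144
  emit 'f', narrow to [35/72, 1/2)

Answer: symbol=a low=0/1 high=1/2
symbol=f low=5/12 high=1/2
symbol=f low=35/72 high=1/2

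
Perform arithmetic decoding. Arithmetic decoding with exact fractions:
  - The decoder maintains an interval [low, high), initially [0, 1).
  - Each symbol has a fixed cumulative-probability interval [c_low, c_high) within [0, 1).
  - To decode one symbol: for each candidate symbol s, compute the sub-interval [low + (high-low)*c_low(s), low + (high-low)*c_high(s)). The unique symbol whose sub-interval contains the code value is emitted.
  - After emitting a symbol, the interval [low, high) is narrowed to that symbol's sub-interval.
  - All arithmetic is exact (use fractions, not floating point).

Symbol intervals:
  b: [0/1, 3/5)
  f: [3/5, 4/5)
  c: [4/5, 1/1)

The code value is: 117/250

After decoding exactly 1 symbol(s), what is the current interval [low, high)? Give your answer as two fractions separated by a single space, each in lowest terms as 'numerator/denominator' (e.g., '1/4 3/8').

Step 1: interval [0/1, 1/1), width = 1/1 - 0/1 = 1/1
  'b': [0/1 + 1/1*0/1, 0/1 + 1/1*3/5) = [0/1, 3/5) <- contains code 117/250
  'f': [0/1 + 1/1*3/5, 0/1 + 1/1*4/5) = [3/5, 4/5)
  'c': [0/1 + 1/1*4/5, 0/1 + 1/1*1/1) = [4/5, 1/1)
  emit 'b', narrow to [0/1, 3/5)

Answer: 0/1 3/5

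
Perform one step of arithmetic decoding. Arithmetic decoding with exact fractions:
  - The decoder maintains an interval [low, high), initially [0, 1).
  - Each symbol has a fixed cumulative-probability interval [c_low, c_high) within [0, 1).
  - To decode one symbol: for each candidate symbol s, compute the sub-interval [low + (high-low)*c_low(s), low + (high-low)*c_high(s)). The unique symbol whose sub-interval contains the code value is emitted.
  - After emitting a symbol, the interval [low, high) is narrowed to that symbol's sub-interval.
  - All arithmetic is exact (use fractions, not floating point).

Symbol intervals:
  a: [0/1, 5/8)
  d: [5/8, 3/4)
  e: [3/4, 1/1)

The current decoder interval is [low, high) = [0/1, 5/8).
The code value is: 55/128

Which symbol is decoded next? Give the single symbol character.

Answer: d

Derivation:
Interval width = high − low = 5/8 − 0/1 = 5/8
Scaled code = (code − low) / width = (55/128 − 0/1) / 5/8 = 11/16
  a: [0/1, 5/8) 
  d: [5/8, 3/4) ← scaled code falls here ✓
  e: [3/4, 1/1) 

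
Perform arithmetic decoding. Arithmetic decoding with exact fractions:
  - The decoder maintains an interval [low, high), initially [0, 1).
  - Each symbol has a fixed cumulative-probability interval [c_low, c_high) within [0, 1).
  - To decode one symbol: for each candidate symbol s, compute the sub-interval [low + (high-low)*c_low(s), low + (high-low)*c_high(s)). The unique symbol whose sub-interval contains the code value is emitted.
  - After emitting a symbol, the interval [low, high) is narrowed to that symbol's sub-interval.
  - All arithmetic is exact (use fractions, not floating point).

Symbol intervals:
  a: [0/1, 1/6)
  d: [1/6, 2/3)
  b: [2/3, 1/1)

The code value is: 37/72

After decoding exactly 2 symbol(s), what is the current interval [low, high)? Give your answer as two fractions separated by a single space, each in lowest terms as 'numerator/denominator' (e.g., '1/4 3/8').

Step 1: interval [0/1, 1/1), width = 1/1 - 0/1 = 1/1
  'a': [0/1 + 1/1*0/1, 0/1 + 1/1*1/6) = [0/1, 1/6)
  'd': [0/1 + 1/1*1/6, 0/1 + 1/1*2/3) = [1/6, 2/3) <- contains code 37/72
  'b': [0/1 + 1/1*2/3, 0/1 + 1/1*1/1) = [2/3, 1/1)
  emit 'd', narrow to [1/6, 2/3)
Step 2: interval [1/6, 2/3), width = 2/3 - 1/6 = 1/2
  'a': [1/6 + 1/2*0/1, 1/6 + 1/2*1/6) = [1/6, 1/4)
  'd': [1/6 + 1/2*1/6, 1/6 + 1/2*2/3) = [1/4, 1/2)
  'b': [1/6 + 1/2*2/3, 1/6 + 1/2*1/1) = [1/2, 2/3) <- contains code 37/72
  emit 'b', narrow to [1/2, 2/3)

Answer: 1/2 2/3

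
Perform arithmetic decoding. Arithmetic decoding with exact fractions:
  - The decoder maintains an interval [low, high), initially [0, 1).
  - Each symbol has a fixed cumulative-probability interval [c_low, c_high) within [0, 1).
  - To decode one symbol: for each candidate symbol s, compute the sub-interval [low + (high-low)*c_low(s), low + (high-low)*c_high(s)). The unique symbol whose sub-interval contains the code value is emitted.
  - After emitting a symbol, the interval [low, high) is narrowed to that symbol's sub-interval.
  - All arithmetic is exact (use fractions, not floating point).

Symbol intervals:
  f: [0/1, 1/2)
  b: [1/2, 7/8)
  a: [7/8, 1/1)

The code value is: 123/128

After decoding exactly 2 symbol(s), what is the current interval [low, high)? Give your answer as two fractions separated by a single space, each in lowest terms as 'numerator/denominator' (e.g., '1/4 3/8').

Step 1: interval [0/1, 1/1), width = 1/1 - 0/1 = 1/1
  'f': [0/1 + 1/1*0/1, 0/1 + 1/1*1/2) = [0/1, 1/2)
  'b': [0/1 + 1/1*1/2, 0/1 + 1/1*7/8) = [1/2, 7/8)
  'a': [0/1 + 1/1*7/8, 0/1 + 1/1*1/1) = [7/8, 1/1) <- contains code 123/128
  emit 'a', narrow to [7/8, 1/1)
Step 2: interval [7/8, 1/1), width = 1/1 - 7/8 = 1/8
  'f': [7/8 + 1/8*0/1, 7/8 + 1/8*1/2) = [7/8, 15/16)
  'b': [7/8 + 1/8*1/2, 7/8 + 1/8*7/8) = [15/16, 63/64) <- contains code 123/128
  'a': [7/8 + 1/8*7/8, 7/8 + 1/8*1/1) = [63/64, 1/1)
  emit 'b', narrow to [15/16, 63/64)

Answer: 15/16 63/64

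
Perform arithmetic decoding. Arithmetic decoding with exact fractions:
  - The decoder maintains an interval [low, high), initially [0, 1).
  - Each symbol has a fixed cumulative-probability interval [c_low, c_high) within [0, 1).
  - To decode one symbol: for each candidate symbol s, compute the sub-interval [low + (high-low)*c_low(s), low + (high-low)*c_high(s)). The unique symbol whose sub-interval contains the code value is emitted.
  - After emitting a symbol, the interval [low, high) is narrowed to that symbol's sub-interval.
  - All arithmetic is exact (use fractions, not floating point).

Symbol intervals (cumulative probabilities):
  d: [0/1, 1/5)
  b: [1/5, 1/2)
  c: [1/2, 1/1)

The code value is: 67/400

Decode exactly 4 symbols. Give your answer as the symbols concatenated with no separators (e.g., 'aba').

Step 1: interval [0/1, 1/1), width = 1/1 - 0/1 = 1/1
  'd': [0/1 + 1/1*0/1, 0/1 + 1/1*1/5) = [0/1, 1/5) <- contains code 67/400
  'b': [0/1 + 1/1*1/5, 0/1 + 1/1*1/2) = [1/5, 1/2)
  'c': [0/1 + 1/1*1/2, 0/1 + 1/1*1/1) = [1/2, 1/1)
  emit 'd', narrow to [0/1, 1/5)
Step 2: interval [0/1, 1/5), width = 1/5 - 0/1 = 1/5
  'd': [0/1 + 1/5*0/1, 0/1 + 1/5*1/5) = [0/1, 1/25)
  'b': [0/1 + 1/5*1/5, 0/1 + 1/5*1/2) = [1/25, 1/10)
  'c': [0/1 + 1/5*1/2, 0/1 + 1/5*1/1) = [1/10, 1/5) <- contains code 67/400
  emit 'c', narrow to [1/10, 1/5)
Step 3: interval [1/10, 1/5), width = 1/5 - 1/10 = 1/10
  'd': [1/10 + 1/10*0/1, 1/10 + 1/10*1/5) = [1/10, 3/25)
  'b': [1/10 + 1/10*1/5, 1/10 + 1/10*1/2) = [3/25, 3/20)
  'c': [1/10 + 1/10*1/2, 1/10 + 1/10*1/1) = [3/20, 1/5) <- contains code 67/400
  emit 'c', narrow to [3/20, 1/5)
Step 4: interval [3/20, 1/5), width = 1/5 - 3/20 = 1/20
  'd': [3/20 + 1/20*0/1, 3/20 + 1/20*1/5) = [3/20, 4/25)
  'b': [3/20 + 1/20*1/5, 3/20 + 1/20*1/2) = [4/25, 7/40) <- contains code 67/400
  'c': [3/20 + 1/20*1/2, 3/20 + 1/20*1/1) = [7/40, 1/5)
  emit 'b', narrow to [4/25, 7/40)

Answer: dccb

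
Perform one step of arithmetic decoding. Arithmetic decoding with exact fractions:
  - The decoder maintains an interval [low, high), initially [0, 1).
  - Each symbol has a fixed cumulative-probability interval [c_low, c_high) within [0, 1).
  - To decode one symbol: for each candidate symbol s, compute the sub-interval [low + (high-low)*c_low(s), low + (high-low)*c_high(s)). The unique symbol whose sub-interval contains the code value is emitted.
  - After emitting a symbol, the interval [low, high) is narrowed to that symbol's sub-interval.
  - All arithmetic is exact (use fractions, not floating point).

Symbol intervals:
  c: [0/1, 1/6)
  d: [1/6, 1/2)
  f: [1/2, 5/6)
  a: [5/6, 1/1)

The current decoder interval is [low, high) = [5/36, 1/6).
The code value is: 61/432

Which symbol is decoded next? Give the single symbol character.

Interval width = high − low = 1/6 − 5/36 = 1/36
Scaled code = (code − low) / width = (61/432 − 5/36) / 1/36 = 1/12
  c: [0/1, 1/6) ← scaled code falls here ✓
  d: [1/6, 1/2) 
  f: [1/2, 5/6) 
  a: [5/6, 1/1) 

Answer: c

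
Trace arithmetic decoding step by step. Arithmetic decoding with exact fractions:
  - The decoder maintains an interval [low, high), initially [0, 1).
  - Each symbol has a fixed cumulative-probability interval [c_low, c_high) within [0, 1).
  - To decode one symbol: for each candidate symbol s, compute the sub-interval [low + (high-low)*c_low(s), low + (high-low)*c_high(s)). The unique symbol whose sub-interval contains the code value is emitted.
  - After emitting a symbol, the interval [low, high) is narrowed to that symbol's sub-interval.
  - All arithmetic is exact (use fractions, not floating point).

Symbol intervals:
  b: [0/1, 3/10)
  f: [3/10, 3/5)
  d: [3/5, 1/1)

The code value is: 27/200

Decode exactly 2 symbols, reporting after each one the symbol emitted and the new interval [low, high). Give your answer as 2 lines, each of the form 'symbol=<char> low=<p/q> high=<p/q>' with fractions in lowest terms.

Step 1: interval [0/1, 1/1), width = 1/1 - 0/1 = 1/1
  'b': [0/1 + 1/1*0/1, 0/1 + 1/1*3/10) = [0/1, 3/10) <- contains code 27/200
  'f': [0/1 + 1/1*3/10, 0/1 + 1/1*3/5) = [3/10, 3/5)
  'd': [0/1 + 1/1*3/5, 0/1 + 1/1*1/1) = [3/5, 1/1)
  emit 'b', narrow to [0/1, 3/10)
Step 2: interval [0/1, 3/10), width = 3/10 - 0/1 = 3/10
  'b': [0/1 + 3/10*0/1, 0/1 + 3/10*3/10) = [0/1, 9/100)
  'f': [0/1 + 3/10*3/10, 0/1 + 3/10*3/5) = [9/100, 9/50) <- contains code 27/200
  'd': [0/1 + 3/10*3/5, 0/1 + 3/10*1/1) = [9/50, 3/10)
  emit 'f', narrow to [9/100, 9/50)

Answer: symbol=b low=0/1 high=3/10
symbol=f low=9/100 high=9/50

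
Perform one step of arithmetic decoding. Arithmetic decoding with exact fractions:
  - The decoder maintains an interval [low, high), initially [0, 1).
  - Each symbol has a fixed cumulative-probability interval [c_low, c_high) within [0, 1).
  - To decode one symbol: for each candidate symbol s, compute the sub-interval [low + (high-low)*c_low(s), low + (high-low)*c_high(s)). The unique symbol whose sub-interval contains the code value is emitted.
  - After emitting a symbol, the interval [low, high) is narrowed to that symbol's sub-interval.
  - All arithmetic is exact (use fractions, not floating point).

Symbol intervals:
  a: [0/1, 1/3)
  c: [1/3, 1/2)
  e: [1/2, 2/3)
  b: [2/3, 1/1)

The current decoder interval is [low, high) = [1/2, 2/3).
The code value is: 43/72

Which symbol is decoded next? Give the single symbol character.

Interval width = high − low = 2/3 − 1/2 = 1/6
Scaled code = (code − low) / width = (43/72 − 1/2) / 1/6 = 7/12
  a: [0/1, 1/3) 
  c: [1/3, 1/2) 
  e: [1/2, 2/3) ← scaled code falls here ✓
  b: [2/3, 1/1) 

Answer: e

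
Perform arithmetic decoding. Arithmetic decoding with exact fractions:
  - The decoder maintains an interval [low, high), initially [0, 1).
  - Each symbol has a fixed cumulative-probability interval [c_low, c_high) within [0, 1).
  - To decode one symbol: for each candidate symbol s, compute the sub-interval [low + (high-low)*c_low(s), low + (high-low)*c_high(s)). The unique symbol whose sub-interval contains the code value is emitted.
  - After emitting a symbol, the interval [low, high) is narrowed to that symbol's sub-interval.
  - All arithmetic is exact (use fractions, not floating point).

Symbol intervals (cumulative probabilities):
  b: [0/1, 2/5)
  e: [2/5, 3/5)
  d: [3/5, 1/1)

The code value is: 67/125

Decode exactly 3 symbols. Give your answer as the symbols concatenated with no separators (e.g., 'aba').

Step 1: interval [0/1, 1/1), width = 1/1 - 0/1 = 1/1
  'b': [0/1 + 1/1*0/1, 0/1 + 1/1*2/5) = [0/1, 2/5)
  'e': [0/1 + 1/1*2/5, 0/1 + 1/1*3/5) = [2/5, 3/5) <- contains code 67/125
  'd': [0/1 + 1/1*3/5, 0/1 + 1/1*1/1) = [3/5, 1/1)
  emit 'e', narrow to [2/5, 3/5)
Step 2: interval [2/5, 3/5), width = 3/5 - 2/5 = 1/5
  'b': [2/5 + 1/5*0/1, 2/5 + 1/5*2/5) = [2/5, 12/25)
  'e': [2/5 + 1/5*2/5, 2/5 + 1/5*3/5) = [12/25, 13/25)
  'd': [2/5 + 1/5*3/5, 2/5 + 1/5*1/1) = [13/25, 3/5) <- contains code 67/125
  emit 'd', narrow to [13/25, 3/5)
Step 3: interval [13/25, 3/5), width = 3/5 - 13/25 = 2/25
  'b': [13/25 + 2/25*0/1, 13/25 + 2/25*2/5) = [13/25, 69/125) <- contains code 67/125
  'e': [13/25 + 2/25*2/5, 13/25 + 2/25*3/5) = [69/125, 71/125)
  'd': [13/25 + 2/25*3/5, 13/25 + 2/25*1/1) = [71/125, 3/5)
  emit 'b', narrow to [13/25, 69/125)

Answer: edb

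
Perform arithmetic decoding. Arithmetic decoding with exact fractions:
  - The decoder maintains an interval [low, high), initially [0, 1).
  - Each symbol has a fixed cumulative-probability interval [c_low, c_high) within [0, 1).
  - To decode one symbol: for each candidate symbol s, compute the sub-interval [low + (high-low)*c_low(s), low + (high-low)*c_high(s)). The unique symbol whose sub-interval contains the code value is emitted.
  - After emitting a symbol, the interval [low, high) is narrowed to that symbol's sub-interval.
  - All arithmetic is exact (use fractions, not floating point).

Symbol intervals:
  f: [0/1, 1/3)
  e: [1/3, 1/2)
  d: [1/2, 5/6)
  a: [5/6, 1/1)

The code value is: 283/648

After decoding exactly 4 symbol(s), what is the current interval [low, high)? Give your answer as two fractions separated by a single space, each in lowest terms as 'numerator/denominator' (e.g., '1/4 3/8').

Answer: 47/108 71/162

Derivation:
Step 1: interval [0/1, 1/1), width = 1/1 - 0/1 = 1/1
  'f': [0/1 + 1/1*0/1, 0/1 + 1/1*1/3) = [0/1, 1/3)
  'e': [0/1 + 1/1*1/3, 0/1 + 1/1*1/2) = [1/3, 1/2) <- contains code 283/648
  'd': [0/1 + 1/1*1/2, 0/1 + 1/1*5/6) = [1/2, 5/6)
  'a': [0/1 + 1/1*5/6, 0/1 + 1/1*1/1) = [5/6, 1/1)
  emit 'e', narrow to [1/3, 1/2)
Step 2: interval [1/3, 1/2), width = 1/2 - 1/3 = 1/6
  'f': [1/3 + 1/6*0/1, 1/3 + 1/6*1/3) = [1/3, 7/18)
  'e': [1/3 + 1/6*1/3, 1/3 + 1/6*1/2) = [7/18, 5/12)
  'd': [1/3 + 1/6*1/2, 1/3 + 1/6*5/6) = [5/12, 17/36) <- contains code 283/648
  'a': [1/3 + 1/6*5/6, 1/3 + 1/6*1/1) = [17/36, 1/2)
  emit 'd', narrow to [5/12, 17/36)
Step 3: interval [5/12, 17/36), width = 17/36 - 5/12 = 1/18
  'f': [5/12 + 1/18*0/1, 5/12 + 1/18*1/3) = [5/12, 47/108)
  'e': [5/12 + 1/18*1/3, 5/12 + 1/18*1/2) = [47/108, 4/9) <- contains code 283/648
  'd': [5/12 + 1/18*1/2, 5/12 + 1/18*5/6) = [4/9, 25/54)
  'a': [5/12 + 1/18*5/6, 5/12 + 1/18*1/1) = [25/54, 17/36)
  emit 'e', narrow to [47/108, 4/9)
Step 4: interval [47/108, 4/9), width = 4/9 - 47/108 = 1/108
  'f': [47/108 + 1/108*0/1, 47/108 + 1/108*1/3) = [47/108, 71/162) <- contains code 283/648
  'e': [47/108 + 1/108*1/3, 47/108 + 1/108*1/2) = [71/162, 95/216)
  'd': [47/108 + 1/108*1/2, 47/108 + 1/108*5/6) = [95/216, 287/648)
  'a': [47/108 + 1/108*5/6, 47/108 + 1/108*1/1) = [287/648, 4/9)
  emit 'f', narrow to [47/108, 71/162)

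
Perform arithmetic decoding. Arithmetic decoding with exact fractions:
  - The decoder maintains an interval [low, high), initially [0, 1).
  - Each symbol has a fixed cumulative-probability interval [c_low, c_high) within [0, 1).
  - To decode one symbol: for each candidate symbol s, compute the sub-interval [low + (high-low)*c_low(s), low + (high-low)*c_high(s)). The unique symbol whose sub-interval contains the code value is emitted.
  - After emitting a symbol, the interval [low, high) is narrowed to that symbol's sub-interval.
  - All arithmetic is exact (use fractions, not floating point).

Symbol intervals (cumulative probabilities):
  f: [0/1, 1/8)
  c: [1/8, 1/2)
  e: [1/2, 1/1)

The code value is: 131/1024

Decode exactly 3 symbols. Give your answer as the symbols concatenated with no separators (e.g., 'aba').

Answer: cff

Derivation:
Step 1: interval [0/1, 1/1), width = 1/1 - 0/1 = 1/1
  'f': [0/1 + 1/1*0/1, 0/1 + 1/1*1/8) = [0/1, 1/8)
  'c': [0/1 + 1/1*1/8, 0/1 + 1/1*1/2) = [1/8, 1/2) <- contains code 131/1024
  'e': [0/1 + 1/1*1/2, 0/1 + 1/1*1/1) = [1/2, 1/1)
  emit 'c', narrow to [1/8, 1/2)
Step 2: interval [1/8, 1/2), width = 1/2 - 1/8 = 3/8
  'f': [1/8 + 3/8*0/1, 1/8 + 3/8*1/8) = [1/8, 11/64) <- contains code 131/1024
  'c': [1/8 + 3/8*1/8, 1/8 + 3/8*1/2) = [11/64, 5/16)
  'e': [1/8 + 3/8*1/2, 1/8 + 3/8*1/1) = [5/16, 1/2)
  emit 'f', narrow to [1/8, 11/64)
Step 3: interval [1/8, 11/64), width = 11/64 - 1/8 = 3/64
  'f': [1/8 + 3/64*0/1, 1/8 + 3/64*1/8) = [1/8, 67/512) <- contains code 131/1024
  'c': [1/8 + 3/64*1/8, 1/8 + 3/64*1/2) = [67/512, 19/128)
  'e': [1/8 + 3/64*1/2, 1/8 + 3/64*1/1) = [19/128, 11/64)
  emit 'f', narrow to [1/8, 67/512)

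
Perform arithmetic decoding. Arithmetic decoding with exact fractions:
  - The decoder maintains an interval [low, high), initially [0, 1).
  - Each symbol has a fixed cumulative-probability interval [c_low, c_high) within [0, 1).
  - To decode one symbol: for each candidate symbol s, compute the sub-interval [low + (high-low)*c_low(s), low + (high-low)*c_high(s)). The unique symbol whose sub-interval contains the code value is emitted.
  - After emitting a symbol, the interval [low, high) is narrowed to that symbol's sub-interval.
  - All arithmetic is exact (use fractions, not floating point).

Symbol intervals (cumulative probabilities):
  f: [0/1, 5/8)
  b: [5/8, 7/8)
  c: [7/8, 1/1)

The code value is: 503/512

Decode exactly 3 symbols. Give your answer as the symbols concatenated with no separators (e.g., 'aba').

Answer: cbc

Derivation:
Step 1: interval [0/1, 1/1), width = 1/1 - 0/1 = 1/1
  'f': [0/1 + 1/1*0/1, 0/1 + 1/1*5/8) = [0/1, 5/8)
  'b': [0/1 + 1/1*5/8, 0/1 + 1/1*7/8) = [5/8, 7/8)
  'c': [0/1 + 1/1*7/8, 0/1 + 1/1*1/1) = [7/8, 1/1) <- contains code 503/512
  emit 'c', narrow to [7/8, 1/1)
Step 2: interval [7/8, 1/1), width = 1/1 - 7/8 = 1/8
  'f': [7/8 + 1/8*0/1, 7/8 + 1/8*5/8) = [7/8, 61/64)
  'b': [7/8 + 1/8*5/8, 7/8 + 1/8*7/8) = [61/64, 63/64) <- contains code 503/512
  'c': [7/8 + 1/8*7/8, 7/8 + 1/8*1/1) = [63/64, 1/1)
  emit 'b', narrow to [61/64, 63/64)
Step 3: interval [61/64, 63/64), width = 63/64 - 61/64 = 1/32
  'f': [61/64 + 1/32*0/1, 61/64 + 1/32*5/8) = [61/64, 249/256)
  'b': [61/64 + 1/32*5/8, 61/64 + 1/32*7/8) = [249/256, 251/256)
  'c': [61/64 + 1/32*7/8, 61/64 + 1/32*1/1) = [251/256, 63/64) <- contains code 503/512
  emit 'c', narrow to [251/256, 63/64)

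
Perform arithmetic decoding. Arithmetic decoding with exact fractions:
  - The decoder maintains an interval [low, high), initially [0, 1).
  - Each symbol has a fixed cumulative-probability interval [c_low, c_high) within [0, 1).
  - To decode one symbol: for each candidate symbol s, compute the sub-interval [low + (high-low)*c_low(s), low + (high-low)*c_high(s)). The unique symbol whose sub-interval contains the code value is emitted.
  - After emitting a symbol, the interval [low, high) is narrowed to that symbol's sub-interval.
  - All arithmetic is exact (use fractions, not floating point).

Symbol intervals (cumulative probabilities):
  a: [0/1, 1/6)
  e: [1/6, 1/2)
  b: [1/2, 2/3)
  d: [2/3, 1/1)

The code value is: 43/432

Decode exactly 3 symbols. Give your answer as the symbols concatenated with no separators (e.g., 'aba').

Step 1: interval [0/1, 1/1), width = 1/1 - 0/1 = 1/1
  'a': [0/1 + 1/1*0/1, 0/1 + 1/1*1/6) = [0/1, 1/6) <- contains code 43/432
  'e': [0/1 + 1/1*1/6, 0/1 + 1/1*1/2) = [1/6, 1/2)
  'b': [0/1 + 1/1*1/2, 0/1 + 1/1*2/3) = [1/2, 2/3)
  'd': [0/1 + 1/1*2/3, 0/1 + 1/1*1/1) = [2/3, 1/1)
  emit 'a', narrow to [0/1, 1/6)
Step 2: interval [0/1, 1/6), width = 1/6 - 0/1 = 1/6
  'a': [0/1 + 1/6*0/1, 0/1 + 1/6*1/6) = [0/1, 1/36)
  'e': [0/1 + 1/6*1/6, 0/1 + 1/6*1/2) = [1/36, 1/12)
  'b': [0/1 + 1/6*1/2, 0/1 + 1/6*2/3) = [1/12, 1/9) <- contains code 43/432
  'd': [0/1 + 1/6*2/3, 0/1 + 1/6*1/1) = [1/9, 1/6)
  emit 'b', narrow to [1/12, 1/9)
Step 3: interval [1/12, 1/9), width = 1/9 - 1/12 = 1/36
  'a': [1/12 + 1/36*0/1, 1/12 + 1/36*1/6) = [1/12, 19/216)
  'e': [1/12 + 1/36*1/6, 1/12 + 1/36*1/2) = [19/216, 7/72)
  'b': [1/12 + 1/36*1/2, 1/12 + 1/36*2/3) = [7/72, 11/108) <- contains code 43/432
  'd': [1/12 + 1/36*2/3, 1/12 + 1/36*1/1) = [11/108, 1/9)
  emit 'b', narrow to [7/72, 11/108)

Answer: abb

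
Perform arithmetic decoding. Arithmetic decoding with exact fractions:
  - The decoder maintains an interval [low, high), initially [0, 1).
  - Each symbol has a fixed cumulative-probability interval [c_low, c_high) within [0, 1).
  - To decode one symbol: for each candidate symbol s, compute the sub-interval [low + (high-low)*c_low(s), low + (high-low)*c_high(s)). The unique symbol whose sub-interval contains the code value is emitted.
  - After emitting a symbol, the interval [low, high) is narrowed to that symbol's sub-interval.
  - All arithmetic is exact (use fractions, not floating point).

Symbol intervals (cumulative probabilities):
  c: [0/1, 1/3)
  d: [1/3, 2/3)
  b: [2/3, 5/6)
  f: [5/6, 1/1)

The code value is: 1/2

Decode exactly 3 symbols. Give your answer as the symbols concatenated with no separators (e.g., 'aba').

Step 1: interval [0/1, 1/1), width = 1/1 - 0/1 = 1/1
  'c': [0/1 + 1/1*0/1, 0/1 + 1/1*1/3) = [0/1, 1/3)
  'd': [0/1 + 1/1*1/3, 0/1 + 1/1*2/3) = [1/3, 2/3) <- contains code 1/2
  'b': [0/1 + 1/1*2/3, 0/1 + 1/1*5/6) = [2/3, 5/6)
  'f': [0/1 + 1/1*5/6, 0/1 + 1/1*1/1) = [5/6, 1/1)
  emit 'd', narrow to [1/3, 2/3)
Step 2: interval [1/3, 2/3), width = 2/3 - 1/3 = 1/3
  'c': [1/3 + 1/3*0/1, 1/3 + 1/3*1/3) = [1/3, 4/9)
  'd': [1/3 + 1/3*1/3, 1/3 + 1/3*2/3) = [4/9, 5/9) <- contains code 1/2
  'b': [1/3 + 1/3*2/3, 1/3 + 1/3*5/6) = [5/9, 11/18)
  'f': [1/3 + 1/3*5/6, 1/3 + 1/3*1/1) = [11/18, 2/3)
  emit 'd', narrow to [4/9, 5/9)
Step 3: interval [4/9, 5/9), width = 5/9 - 4/9 = 1/9
  'c': [4/9 + 1/9*0/1, 4/9 + 1/9*1/3) = [4/9, 13/27)
  'd': [4/9 + 1/9*1/3, 4/9 + 1/9*2/3) = [13/27, 14/27) <- contains code 1/2
  'b': [4/9 + 1/9*2/3, 4/9 + 1/9*5/6) = [14/27, 29/54)
  'f': [4/9 + 1/9*5/6, 4/9 + 1/9*1/1) = [29/54, 5/9)
  emit 'd', narrow to [13/27, 14/27)

Answer: ddd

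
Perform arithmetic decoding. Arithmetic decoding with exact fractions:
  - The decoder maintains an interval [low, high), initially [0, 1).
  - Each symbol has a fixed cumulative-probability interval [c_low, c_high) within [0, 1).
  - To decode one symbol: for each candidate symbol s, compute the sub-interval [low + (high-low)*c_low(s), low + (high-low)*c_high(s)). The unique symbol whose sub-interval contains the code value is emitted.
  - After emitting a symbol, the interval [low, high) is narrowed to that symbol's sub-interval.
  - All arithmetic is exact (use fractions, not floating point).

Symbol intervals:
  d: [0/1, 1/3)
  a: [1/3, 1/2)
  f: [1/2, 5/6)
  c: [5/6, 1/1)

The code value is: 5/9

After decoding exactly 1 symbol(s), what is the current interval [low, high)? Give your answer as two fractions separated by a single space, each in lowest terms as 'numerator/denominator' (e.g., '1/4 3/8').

Answer: 1/2 5/6

Derivation:
Step 1: interval [0/1, 1/1), width = 1/1 - 0/1 = 1/1
  'd': [0/1 + 1/1*0/1, 0/1 + 1/1*1/3) = [0/1, 1/3)
  'a': [0/1 + 1/1*1/3, 0/1 + 1/1*1/2) = [1/3, 1/2)
  'f': [0/1 + 1/1*1/2, 0/1 + 1/1*5/6) = [1/2, 5/6) <- contains code 5/9
  'c': [0/1 + 1/1*5/6, 0/1 + 1/1*1/1) = [5/6, 1/1)
  emit 'f', narrow to [1/2, 5/6)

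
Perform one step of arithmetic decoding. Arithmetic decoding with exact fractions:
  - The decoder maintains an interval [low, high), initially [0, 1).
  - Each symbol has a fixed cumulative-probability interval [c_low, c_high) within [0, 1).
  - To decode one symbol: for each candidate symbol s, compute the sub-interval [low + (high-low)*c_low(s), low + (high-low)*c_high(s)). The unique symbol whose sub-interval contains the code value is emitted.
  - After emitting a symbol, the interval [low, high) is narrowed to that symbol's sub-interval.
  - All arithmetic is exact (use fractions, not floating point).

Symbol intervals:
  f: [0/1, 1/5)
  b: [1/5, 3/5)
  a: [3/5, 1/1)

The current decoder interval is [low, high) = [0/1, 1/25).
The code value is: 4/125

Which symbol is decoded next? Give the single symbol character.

Answer: a

Derivation:
Interval width = high − low = 1/25 − 0/1 = 1/25
Scaled code = (code − low) / width = (4/125 − 0/1) / 1/25 = 4/5
  f: [0/1, 1/5) 
  b: [1/5, 3/5) 
  a: [3/5, 1/1) ← scaled code falls here ✓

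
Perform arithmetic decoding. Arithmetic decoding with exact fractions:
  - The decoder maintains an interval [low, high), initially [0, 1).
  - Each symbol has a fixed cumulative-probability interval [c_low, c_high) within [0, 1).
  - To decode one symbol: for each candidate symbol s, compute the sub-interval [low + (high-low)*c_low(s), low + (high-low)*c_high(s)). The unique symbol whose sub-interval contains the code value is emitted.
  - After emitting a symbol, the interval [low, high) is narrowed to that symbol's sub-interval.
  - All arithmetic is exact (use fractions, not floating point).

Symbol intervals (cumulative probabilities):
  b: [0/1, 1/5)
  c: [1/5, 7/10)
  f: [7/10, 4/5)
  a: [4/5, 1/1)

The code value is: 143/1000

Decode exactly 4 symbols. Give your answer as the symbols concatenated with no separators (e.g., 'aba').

Step 1: interval [0/1, 1/1), width = 1/1 - 0/1 = 1/1
  'b': [0/1 + 1/1*0/1, 0/1 + 1/1*1/5) = [0/1, 1/5) <- contains code 143/1000
  'c': [0/1 + 1/1*1/5, 0/1 + 1/1*7/10) = [1/5, 7/10)
  'f': [0/1 + 1/1*7/10, 0/1 + 1/1*4/5) = [7/10, 4/5)
  'a': [0/1 + 1/1*4/5, 0/1 + 1/1*1/1) = [4/5, 1/1)
  emit 'b', narrow to [0/1, 1/5)
Step 2: interval [0/1, 1/5), width = 1/5 - 0/1 = 1/5
  'b': [0/1 + 1/5*0/1, 0/1 + 1/5*1/5) = [0/1, 1/25)
  'c': [0/1 + 1/5*1/5, 0/1 + 1/5*7/10) = [1/25, 7/50)
  'f': [0/1 + 1/5*7/10, 0/1 + 1/5*4/5) = [7/50, 4/25) <- contains code 143/1000
  'a': [0/1 + 1/5*4/5, 0/1 + 1/5*1/1) = [4/25, 1/5)
  emit 'f', narrow to [7/50, 4/25)
Step 3: interval [7/50, 4/25), width = 4/25 - 7/50 = 1/50
  'b': [7/50 + 1/50*0/1, 7/50 + 1/50*1/5) = [7/50, 18/125) <- contains code 143/1000
  'c': [7/50 + 1/50*1/5, 7/50 + 1/50*7/10) = [18/125, 77/500)
  'f': [7/50 + 1/50*7/10, 7/50 + 1/50*4/5) = [77/500, 39/250)
  'a': [7/50 + 1/50*4/5, 7/50 + 1/50*1/1) = [39/250, 4/25)
  emit 'b', narrow to [7/50, 18/125)
Step 4: interval [7/50, 18/125), width = 18/125 - 7/50 = 1/250
  'b': [7/50 + 1/250*0/1, 7/50 + 1/250*1/5) = [7/50, 88/625)
  'c': [7/50 + 1/250*1/5, 7/50 + 1/250*7/10) = [88/625, 357/2500)
  'f': [7/50 + 1/250*7/10, 7/50 + 1/250*4/5) = [357/2500, 179/1250) <- contains code 143/1000
  'a': [7/50 + 1/250*4/5, 7/50 + 1/250*1/1) = [179/1250, 18/125)
  emit 'f', narrow to [357/2500, 179/1250)

Answer: bfbf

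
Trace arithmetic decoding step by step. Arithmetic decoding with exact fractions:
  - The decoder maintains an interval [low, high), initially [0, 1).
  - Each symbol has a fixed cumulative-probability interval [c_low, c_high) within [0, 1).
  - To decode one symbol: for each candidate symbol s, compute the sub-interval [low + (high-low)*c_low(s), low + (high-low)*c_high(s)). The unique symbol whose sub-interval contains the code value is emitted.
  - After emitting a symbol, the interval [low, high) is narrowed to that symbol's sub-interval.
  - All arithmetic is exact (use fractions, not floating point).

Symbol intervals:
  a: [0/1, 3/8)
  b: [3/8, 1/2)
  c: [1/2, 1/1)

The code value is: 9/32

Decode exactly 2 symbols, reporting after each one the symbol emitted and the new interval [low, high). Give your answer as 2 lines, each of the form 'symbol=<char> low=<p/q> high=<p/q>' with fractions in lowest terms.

Answer: symbol=a low=0/1 high=3/8
symbol=c low=3/16 high=3/8

Derivation:
Step 1: interval [0/1, 1/1), width = 1/1 - 0/1 = 1/1
  'a': [0/1 + 1/1*0/1, 0/1 + 1/1*3/8) = [0/1, 3/8) <- contains code 9/32
  'b': [0/1 + 1/1*3/8, 0/1 + 1/1*1/2) = [3/8, 1/2)
  'c': [0/1 + 1/1*1/2, 0/1 + 1/1*1/1) = [1/2, 1/1)
  emit 'a', narrow to [0/1, 3/8)
Step 2: interval [0/1, 3/8), width = 3/8 - 0/1 = 3/8
  'a': [0/1 + 3/8*0/1, 0/1 + 3/8*3/8) = [0/1, 9/64)
  'b': [0/1 + 3/8*3/8, 0/1 + 3/8*1/2) = [9/64, 3/16)
  'c': [0/1 + 3/8*1/2, 0/1 + 3/8*1/1) = [3/16, 3/8) <- contains code 9/32
  emit 'c', narrow to [3/16, 3/8)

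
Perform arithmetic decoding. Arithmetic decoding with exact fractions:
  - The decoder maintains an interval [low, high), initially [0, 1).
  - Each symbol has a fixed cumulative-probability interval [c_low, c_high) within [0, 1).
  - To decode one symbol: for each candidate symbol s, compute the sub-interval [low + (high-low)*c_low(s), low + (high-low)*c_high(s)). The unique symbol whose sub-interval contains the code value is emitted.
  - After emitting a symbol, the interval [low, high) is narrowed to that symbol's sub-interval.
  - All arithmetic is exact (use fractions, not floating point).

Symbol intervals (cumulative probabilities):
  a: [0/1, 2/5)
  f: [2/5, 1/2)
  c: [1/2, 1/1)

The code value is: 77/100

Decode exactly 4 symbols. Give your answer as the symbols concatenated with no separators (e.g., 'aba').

Step 1: interval [0/1, 1/1), width = 1/1 - 0/1 = 1/1
  'a': [0/1 + 1/1*0/1, 0/1 + 1/1*2/5) = [0/1, 2/5)
  'f': [0/1 + 1/1*2/5, 0/1 + 1/1*1/2) = [2/5, 1/2)
  'c': [0/1 + 1/1*1/2, 0/1 + 1/1*1/1) = [1/2, 1/1) <- contains code 77/100
  emit 'c', narrow to [1/2, 1/1)
Step 2: interval [1/2, 1/1), width = 1/1 - 1/2 = 1/2
  'a': [1/2 + 1/2*0/1, 1/2 + 1/2*2/5) = [1/2, 7/10)
  'f': [1/2 + 1/2*2/5, 1/2 + 1/2*1/2) = [7/10, 3/4)
  'c': [1/2 + 1/2*1/2, 1/2 + 1/2*1/1) = [3/4, 1/1) <- contains code 77/100
  emit 'c', narrow to [3/4, 1/1)
Step 3: interval [3/4, 1/1), width = 1/1 - 3/4 = 1/4
  'a': [3/4 + 1/4*0/1, 3/4 + 1/4*2/5) = [3/4, 17/20) <- contains code 77/100
  'f': [3/4 + 1/4*2/5, 3/4 + 1/4*1/2) = [17/20, 7/8)
  'c': [3/4 + 1/4*1/2, 3/4 + 1/4*1/1) = [7/8, 1/1)
  emit 'a', narrow to [3/4, 17/20)
Step 4: interval [3/4, 17/20), width = 17/20 - 3/4 = 1/10
  'a': [3/4 + 1/10*0/1, 3/4 + 1/10*2/5) = [3/4, 79/100) <- contains code 77/100
  'f': [3/4 + 1/10*2/5, 3/4 + 1/10*1/2) = [79/100, 4/5)
  'c': [3/4 + 1/10*1/2, 3/4 + 1/10*1/1) = [4/5, 17/20)
  emit 'a', narrow to [3/4, 79/100)

Answer: ccaa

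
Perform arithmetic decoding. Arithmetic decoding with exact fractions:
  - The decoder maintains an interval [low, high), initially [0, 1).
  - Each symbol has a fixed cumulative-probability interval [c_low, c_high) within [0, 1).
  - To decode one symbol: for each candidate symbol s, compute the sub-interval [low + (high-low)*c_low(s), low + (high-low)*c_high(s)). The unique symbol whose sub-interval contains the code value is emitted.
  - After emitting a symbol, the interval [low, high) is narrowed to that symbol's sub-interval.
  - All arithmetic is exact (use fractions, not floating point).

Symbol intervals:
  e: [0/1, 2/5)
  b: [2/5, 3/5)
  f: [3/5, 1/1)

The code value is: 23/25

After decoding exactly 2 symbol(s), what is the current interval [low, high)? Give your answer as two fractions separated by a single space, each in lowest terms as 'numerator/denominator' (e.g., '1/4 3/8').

Answer: 21/25 1/1

Derivation:
Step 1: interval [0/1, 1/1), width = 1/1 - 0/1 = 1/1
  'e': [0/1 + 1/1*0/1, 0/1 + 1/1*2/5) = [0/1, 2/5)
  'b': [0/1 + 1/1*2/5, 0/1 + 1/1*3/5) = [2/5, 3/5)
  'f': [0/1 + 1/1*3/5, 0/1 + 1/1*1/1) = [3/5, 1/1) <- contains code 23/25
  emit 'f', narrow to [3/5, 1/1)
Step 2: interval [3/5, 1/1), width = 1/1 - 3/5 = 2/5
  'e': [3/5 + 2/5*0/1, 3/5 + 2/5*2/5) = [3/5, 19/25)
  'b': [3/5 + 2/5*2/5, 3/5 + 2/5*3/5) = [19/25, 21/25)
  'f': [3/5 + 2/5*3/5, 3/5 + 2/5*1/1) = [21/25, 1/1) <- contains code 23/25
  emit 'f', narrow to [21/25, 1/1)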